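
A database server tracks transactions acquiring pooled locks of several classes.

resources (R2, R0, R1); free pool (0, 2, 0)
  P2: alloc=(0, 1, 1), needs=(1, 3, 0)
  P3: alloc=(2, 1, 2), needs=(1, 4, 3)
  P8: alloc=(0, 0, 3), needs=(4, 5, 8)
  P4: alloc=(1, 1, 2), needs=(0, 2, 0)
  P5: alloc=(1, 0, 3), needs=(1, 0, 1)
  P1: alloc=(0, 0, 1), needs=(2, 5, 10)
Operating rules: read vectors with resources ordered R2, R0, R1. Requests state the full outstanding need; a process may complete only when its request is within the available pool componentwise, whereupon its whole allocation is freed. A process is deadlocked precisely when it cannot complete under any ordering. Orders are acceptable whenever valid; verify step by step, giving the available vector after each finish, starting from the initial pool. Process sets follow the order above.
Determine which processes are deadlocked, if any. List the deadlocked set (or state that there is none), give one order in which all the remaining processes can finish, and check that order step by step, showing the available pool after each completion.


The deadlocked set is empty.
Key observation: P4 fits the free pool immediately, and its release cascades until everyone finishes.
The rest can finish in the order P4, P2, P3, P5, P8, P1. Step-by-step check:
  pool = (0, 2, 0)
  P4 needs (0, 2, 0) <= (0, 2, 0) -> finishes; pool += (1, 1, 2) = (1, 3, 2)
  P2 needs (1, 3, 0) <= (1, 3, 2) -> finishes; pool += (0, 1, 1) = (1, 4, 3)
  P3 needs (1, 4, 3) <= (1, 4, 3) -> finishes; pool += (2, 1, 2) = (3, 5, 5)
  P5 needs (1, 0, 1) <= (3, 5, 5) -> finishes; pool += (1, 0, 3) = (4, 5, 8)
  P8 needs (4, 5, 8) <= (4, 5, 8) -> finishes; pool += (0, 0, 3) = (4, 5, 11)
  P1 needs (2, 5, 10) <= (4, 5, 11) -> finishes; pool += (0, 0, 1) = (4, 5, 12)


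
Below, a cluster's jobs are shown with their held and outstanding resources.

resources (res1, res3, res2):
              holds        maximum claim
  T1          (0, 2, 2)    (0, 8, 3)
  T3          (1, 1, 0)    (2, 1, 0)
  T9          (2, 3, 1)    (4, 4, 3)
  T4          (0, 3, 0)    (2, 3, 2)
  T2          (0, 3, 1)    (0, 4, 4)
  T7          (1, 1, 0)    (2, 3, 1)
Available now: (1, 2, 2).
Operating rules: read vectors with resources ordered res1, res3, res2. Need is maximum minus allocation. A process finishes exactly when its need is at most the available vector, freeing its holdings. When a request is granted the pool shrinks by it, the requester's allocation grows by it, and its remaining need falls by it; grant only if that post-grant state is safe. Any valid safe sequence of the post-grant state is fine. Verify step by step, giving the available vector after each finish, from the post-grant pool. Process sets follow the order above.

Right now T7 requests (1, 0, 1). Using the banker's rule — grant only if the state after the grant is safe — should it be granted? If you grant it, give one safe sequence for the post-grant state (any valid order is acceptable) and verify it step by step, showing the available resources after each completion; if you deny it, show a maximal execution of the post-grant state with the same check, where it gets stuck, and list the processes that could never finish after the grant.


GRANT: granting preserves safety; a valid post-grant sequence is T7, T9, T2, T4, T1, T3.
Key observation: post-grant, (0, 2, 1) remains, and an order beginning with T7 completes everyone.
Step-by-step check of the post-grant state:
  pool = (0, 2, 1)
  run T7 (needs (0, 2, 0), free (0, 2, 1)); after release of (2, 1, 1) the pool is (2, 3, 2)
  run T9 (needs (2, 1, 2), free (2, 3, 2)); after release of (2, 3, 1) the pool is (4, 6, 3)
  run T2 (needs (0, 1, 3), free (4, 6, 3)); after release of (0, 3, 1) the pool is (4, 9, 4)
  run T4 (needs (2, 0, 2), free (4, 9, 4)); after release of (0, 3, 0) the pool is (4, 12, 4)
  run T1 (needs (0, 6, 1), free (4, 12, 4)); after release of (0, 2, 2) the pool is (4, 14, 6)
  run T3 (needs (1, 0, 0), free (4, 14, 6)); after release of (1, 1, 0) the pool is (5, 15, 6)


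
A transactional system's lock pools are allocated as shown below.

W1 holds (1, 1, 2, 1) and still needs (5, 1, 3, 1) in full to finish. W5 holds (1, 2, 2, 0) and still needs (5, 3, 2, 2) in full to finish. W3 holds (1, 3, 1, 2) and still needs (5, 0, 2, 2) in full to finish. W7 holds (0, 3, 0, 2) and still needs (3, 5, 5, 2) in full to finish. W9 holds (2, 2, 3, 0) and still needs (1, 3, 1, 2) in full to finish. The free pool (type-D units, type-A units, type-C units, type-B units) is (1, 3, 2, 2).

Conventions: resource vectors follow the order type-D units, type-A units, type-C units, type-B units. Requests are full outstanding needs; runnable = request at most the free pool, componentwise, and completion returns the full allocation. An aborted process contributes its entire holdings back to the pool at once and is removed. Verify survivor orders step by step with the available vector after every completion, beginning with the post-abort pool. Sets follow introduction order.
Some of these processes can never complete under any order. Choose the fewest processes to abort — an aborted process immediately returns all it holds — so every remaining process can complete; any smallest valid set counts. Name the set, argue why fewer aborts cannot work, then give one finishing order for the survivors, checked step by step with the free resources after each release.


Minimum abort set: W5 and W3.
Key observation: aborting W5 and W3 returns (2, 5, 3, 2), and W1 — hopeless before — runs at step 3 with the returned capacity in the pool.
No one abort is enough; case by case: W1 alone leaves W5 blocked (short on type-D units); W5 alone leaves W1 blocked (short on type-D units); W3 alone leaves W1 blocked (short on type-D units); W7 alone leaves W1 blocked (short on type-D units); W9 alone leaves W1 blocked (short on type-D units).
Survivors finish in the order: W9, W7, W1. Check, step by step (pool after the aborts first):
  pool = (3, 8, 5, 4)
  run W9 (needs (1, 3, 1, 2), free (3, 8, 5, 4)); after release of (2, 2, 3, 0) the pool is (5, 10, 8, 4)
  run W7 (needs (3, 5, 5, 2), free (5, 10, 8, 4)); after release of (0, 3, 0, 2) the pool is (5, 13, 8, 6)
  run W1 (needs (5, 1, 3, 1), free (5, 13, 8, 6)); after release of (1, 1, 2, 1) the pool is (6, 14, 10, 7)


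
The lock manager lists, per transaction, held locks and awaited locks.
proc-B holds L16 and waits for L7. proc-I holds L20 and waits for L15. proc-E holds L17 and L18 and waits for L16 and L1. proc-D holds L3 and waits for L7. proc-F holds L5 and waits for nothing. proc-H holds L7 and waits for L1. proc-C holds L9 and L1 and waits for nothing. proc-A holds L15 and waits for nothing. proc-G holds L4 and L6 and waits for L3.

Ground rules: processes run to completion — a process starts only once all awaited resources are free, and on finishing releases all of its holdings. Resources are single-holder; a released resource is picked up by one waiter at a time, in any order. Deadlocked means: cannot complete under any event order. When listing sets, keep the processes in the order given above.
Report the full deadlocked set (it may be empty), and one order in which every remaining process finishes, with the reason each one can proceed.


Nothing here is deadlocked.
Key observation: all waits point, directly or indirectly, at processes that can finish, so nothing is permanently blocked.
A valid finishing order for the others: proc-C, proc-H, proc-B, proc-D, proc-A, proc-F, proc-E, proc-I, proc-G.
Check, step by step:
  proc-C: no waits; runs immediately, freeing L9 and L1
  proc-H waits on L1 — all released -> runs and releases L7
  proc-B waits on L7 — all released -> runs and releases L16
  proc-D waits on L7 — all released -> runs and releases L3
  proc-A: no waits; runs immediately, freeing L15
  proc-F: no waits; runs immediately, freeing L5
  proc-E waits on L16 and L1 — all released -> runs and releases L17 and L18
  proc-I waits on L15 — all released -> runs and releases L20
  proc-G waits on L3 — all released -> runs and releases L4 and L6


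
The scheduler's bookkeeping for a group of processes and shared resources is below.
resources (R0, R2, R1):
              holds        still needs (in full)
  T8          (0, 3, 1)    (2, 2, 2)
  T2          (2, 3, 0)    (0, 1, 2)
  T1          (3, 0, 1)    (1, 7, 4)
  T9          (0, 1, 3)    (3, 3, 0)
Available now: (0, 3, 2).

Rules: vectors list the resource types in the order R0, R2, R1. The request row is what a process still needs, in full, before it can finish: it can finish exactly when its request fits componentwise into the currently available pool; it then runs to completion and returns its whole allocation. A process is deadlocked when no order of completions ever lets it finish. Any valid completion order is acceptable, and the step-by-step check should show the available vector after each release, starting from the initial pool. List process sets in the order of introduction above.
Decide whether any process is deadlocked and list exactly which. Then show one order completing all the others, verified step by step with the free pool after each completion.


Deadlocked set: T1 and T9.
Key observation: after T2, T8 the pool peaks at (2, 9, 3), and each blocked process is short somewhere: T1 on R1; T9 on R0.
The rest can finish in the order T2, T8. Check, step by step:
  pool = (0, 3, 2)
  T2: need (0, 1, 2) fits (0, 3, 2); releases (2, 3, 0), pool now (2, 6, 2)
  T8: need (2, 2, 2) fits (2, 6, 2); releases (0, 3, 1), pool now (2, 9, 3)
None of the blocked processes ever fits:
  T1 still needs (1, 7, 4) but only (2, 9, 3) is free — short on R1
  T9 still needs (3, 3, 0) but only (2, 9, 3) is free — short on R0


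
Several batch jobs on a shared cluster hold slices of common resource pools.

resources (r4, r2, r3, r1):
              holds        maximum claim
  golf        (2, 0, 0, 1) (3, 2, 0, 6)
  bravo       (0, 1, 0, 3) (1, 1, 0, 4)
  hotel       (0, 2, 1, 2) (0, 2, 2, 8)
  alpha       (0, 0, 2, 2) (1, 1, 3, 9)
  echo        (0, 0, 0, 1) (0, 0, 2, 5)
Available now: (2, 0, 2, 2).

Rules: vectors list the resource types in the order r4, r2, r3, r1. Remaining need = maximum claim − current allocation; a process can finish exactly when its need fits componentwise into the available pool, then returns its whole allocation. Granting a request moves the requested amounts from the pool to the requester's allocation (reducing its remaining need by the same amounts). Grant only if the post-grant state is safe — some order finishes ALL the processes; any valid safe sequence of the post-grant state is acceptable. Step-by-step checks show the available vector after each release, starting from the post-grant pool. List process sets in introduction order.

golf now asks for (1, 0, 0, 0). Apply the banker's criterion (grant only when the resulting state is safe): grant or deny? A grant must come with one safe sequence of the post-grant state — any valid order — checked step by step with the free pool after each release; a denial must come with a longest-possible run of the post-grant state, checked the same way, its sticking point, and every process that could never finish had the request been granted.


GRANT — the state after the grant stays safe, e.g. via bravo, echo, hotel, golf, alpha.
Key observation: (1, 0, 2, 2) free after granting still covers bravo first, and each release covers the next.
Step-by-step check of the post-grant state:
  pool = (1, 0, 2, 2)
  run bravo (needs (1, 0, 0, 1), free (1, 0, 2, 2)); after release of (0, 1, 0, 3) the pool is (1, 1, 2, 5)
  run echo (needs (0, 0, 2, 4), free (1, 1, 2, 5)); after release of (0, 0, 0, 1) the pool is (1, 1, 2, 6)
  run hotel (needs (0, 0, 1, 6), free (1, 1, 2, 6)); after release of (0, 2, 1, 2) the pool is (1, 3, 3, 8)
  run golf (needs (0, 2, 0, 5), free (1, 3, 3, 8)); after release of (3, 0, 0, 1) the pool is (4, 3, 3, 9)
  run alpha (needs (1, 1, 1, 7), free (4, 3, 3, 9)); after release of (0, 0, 2, 2) the pool is (4, 3, 5, 11)


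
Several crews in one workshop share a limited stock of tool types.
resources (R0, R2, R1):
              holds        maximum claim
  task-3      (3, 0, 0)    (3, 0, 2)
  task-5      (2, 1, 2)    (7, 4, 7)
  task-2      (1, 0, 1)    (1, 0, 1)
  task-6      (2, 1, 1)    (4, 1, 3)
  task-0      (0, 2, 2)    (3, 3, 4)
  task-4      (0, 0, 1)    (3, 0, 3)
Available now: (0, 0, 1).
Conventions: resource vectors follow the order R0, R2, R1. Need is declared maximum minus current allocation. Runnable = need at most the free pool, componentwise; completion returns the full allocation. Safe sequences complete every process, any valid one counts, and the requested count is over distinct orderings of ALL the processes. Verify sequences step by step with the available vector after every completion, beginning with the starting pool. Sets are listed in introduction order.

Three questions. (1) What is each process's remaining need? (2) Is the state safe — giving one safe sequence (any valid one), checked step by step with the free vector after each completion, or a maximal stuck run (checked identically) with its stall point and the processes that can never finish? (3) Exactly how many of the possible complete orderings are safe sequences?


(1) Need matrix, components ordered R0, R2, R1:
  task-3: (0, 0, 2)
  task-5: (5, 3, 5)
  task-2: (0, 0, 0)
  task-6: (2, 0, 2)
  task-0: (3, 1, 2)
  task-4: (3, 0, 2)
(2) The state is SAFE; one workable sequence: task-2, task-3, task-6, task-4, task-0, task-5.
Key observation: task-3 marks the first exact bind of the order: its need (0, 0, 2) fits the free (1, 0, 2) with zero slack on a requested resource.
Step-by-step check:
  pool = (0, 0, 1)
  task-2 needs (0, 0, 0) <= (0, 0, 1) -> finishes; pool += (1, 0, 1) = (1, 0, 2)
  task-3 needs (0, 0, 2) <= (1, 0, 2) -> finishes; pool += (3, 0, 0) = (4, 0, 2)
  task-6 needs (2, 0, 2) <= (4, 0, 2) -> finishes; pool += (2, 1, 1) = (6, 1, 3)
  task-4 needs (3, 0, 2) <= (6, 1, 3) -> finishes; pool += (0, 0, 1) = (6, 1, 4)
  task-0 needs (3, 1, 2) <= (6, 1, 4) -> finishes; pool += (0, 2, 2) = (6, 3, 6)
  task-5 needs (5, 3, 5) <= (6, 3, 6) -> finishes; pool += (2, 1, 2) = (8, 4, 8)
(3) Exactly 4 of the possible complete orderings are safe sequences.


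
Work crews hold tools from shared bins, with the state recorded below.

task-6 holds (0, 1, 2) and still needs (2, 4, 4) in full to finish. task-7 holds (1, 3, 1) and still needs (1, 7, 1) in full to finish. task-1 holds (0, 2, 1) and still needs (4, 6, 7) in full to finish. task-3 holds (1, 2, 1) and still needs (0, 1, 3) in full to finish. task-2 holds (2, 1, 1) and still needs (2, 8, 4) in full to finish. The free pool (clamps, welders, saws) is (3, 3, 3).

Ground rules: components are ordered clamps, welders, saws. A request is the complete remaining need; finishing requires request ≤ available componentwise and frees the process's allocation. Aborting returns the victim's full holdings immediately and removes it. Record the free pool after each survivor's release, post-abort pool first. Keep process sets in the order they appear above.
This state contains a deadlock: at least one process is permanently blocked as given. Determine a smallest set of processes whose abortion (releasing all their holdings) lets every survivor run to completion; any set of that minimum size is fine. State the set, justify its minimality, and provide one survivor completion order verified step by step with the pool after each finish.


Abort task-1.
Key observation: task-7 was stuck for good until task-1 gave back (0, 2, 1); in the order shown it finishes at step 3.
Why nothing smaller works: aborting no one leaves the state deadlocked as given.
One survivor order: task-6, task-3, task-7, task-2. Check, step by step (post-abort pool first):
  pool = (3, 5, 4)
  task-6 needs (2, 4, 4) <= (3, 5, 4) -> finishes; pool += (0, 1, 2) = (3, 6, 6)
  task-3 needs (0, 1, 3) <= (3, 6, 6) -> finishes; pool += (1, 2, 1) = (4, 8, 7)
  task-7 needs (1, 7, 1) <= (4, 8, 7) -> finishes; pool += (1, 3, 1) = (5, 11, 8)
  task-2 needs (2, 8, 4) <= (5, 11, 8) -> finishes; pool += (2, 1, 1) = (7, 12, 9)


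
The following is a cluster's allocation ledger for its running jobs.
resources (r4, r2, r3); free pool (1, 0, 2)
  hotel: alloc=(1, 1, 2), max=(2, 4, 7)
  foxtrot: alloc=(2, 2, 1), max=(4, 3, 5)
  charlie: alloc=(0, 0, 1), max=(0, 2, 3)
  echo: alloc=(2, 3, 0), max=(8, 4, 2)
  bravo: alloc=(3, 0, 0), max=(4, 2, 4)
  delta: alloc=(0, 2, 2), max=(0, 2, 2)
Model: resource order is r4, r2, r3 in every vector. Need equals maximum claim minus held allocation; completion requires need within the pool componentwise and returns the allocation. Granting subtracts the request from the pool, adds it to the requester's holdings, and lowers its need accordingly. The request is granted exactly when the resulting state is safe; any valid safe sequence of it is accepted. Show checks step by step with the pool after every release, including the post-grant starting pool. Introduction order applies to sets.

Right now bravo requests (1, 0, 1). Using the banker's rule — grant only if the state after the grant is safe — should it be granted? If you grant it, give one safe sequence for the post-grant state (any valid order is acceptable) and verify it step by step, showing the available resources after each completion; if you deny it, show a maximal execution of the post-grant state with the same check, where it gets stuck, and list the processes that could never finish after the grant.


GRANT. The post-grant state is safe; one safe sequence: delta, bravo, charlie, foxtrot, hotel, echo.
Key observation: the grant leaves (0, 0, 1) free — enough for delta, whose release restarts the cascade.
Check on the post-grant state, step by step:
  pool = (0, 0, 1)
  delta: need (0, 0, 0) fits (0, 0, 1); releases (0, 2, 2), pool now (0, 2, 3)
  bravo: need (0, 2, 3) fits (0, 2, 3); releases (4, 0, 1), pool now (4, 2, 4)
  charlie: need (0, 2, 2) fits (4, 2, 4); releases (0, 0, 1), pool now (4, 2, 5)
  foxtrot: need (2, 1, 4) fits (4, 2, 5); releases (2, 2, 1), pool now (6, 4, 6)
  hotel: need (1, 3, 5) fits (6, 4, 6); releases (1, 1, 2), pool now (7, 5, 8)
  echo: need (6, 1, 2) fits (7, 5, 8); releases (2, 3, 0), pool now (9, 8, 8)


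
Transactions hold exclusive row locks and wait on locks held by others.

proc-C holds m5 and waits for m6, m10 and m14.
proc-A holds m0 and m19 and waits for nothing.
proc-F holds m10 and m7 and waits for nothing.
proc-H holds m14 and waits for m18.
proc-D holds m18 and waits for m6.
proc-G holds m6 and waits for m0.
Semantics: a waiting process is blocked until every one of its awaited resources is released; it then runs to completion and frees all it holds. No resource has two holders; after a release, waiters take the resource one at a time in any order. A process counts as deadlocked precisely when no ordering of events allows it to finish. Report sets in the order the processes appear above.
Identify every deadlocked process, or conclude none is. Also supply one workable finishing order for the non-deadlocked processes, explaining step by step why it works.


Nothing here is deadlocked.
Key observation: the wait graph is acyclic; completion cascades from the unblocked processes through everyone else.
One completion order for the rest: proc-A, proc-F, proc-G, proc-D, proc-H, proc-C.
Verifying each step:
  proc-A: no waits; runs immediately, freeing m0 and m19
  proc-F: no waits; runs immediately, freeing m10 and m7
  run proc-G (all its waits — m0 — are resolved); releases m6
  run proc-D (all its waits — m6 — are resolved); releases m18
  run proc-H (all its waits — m18 — are resolved); releases m14
  run proc-C (all its waits — m6, m10 and m14 — are resolved); releases m5


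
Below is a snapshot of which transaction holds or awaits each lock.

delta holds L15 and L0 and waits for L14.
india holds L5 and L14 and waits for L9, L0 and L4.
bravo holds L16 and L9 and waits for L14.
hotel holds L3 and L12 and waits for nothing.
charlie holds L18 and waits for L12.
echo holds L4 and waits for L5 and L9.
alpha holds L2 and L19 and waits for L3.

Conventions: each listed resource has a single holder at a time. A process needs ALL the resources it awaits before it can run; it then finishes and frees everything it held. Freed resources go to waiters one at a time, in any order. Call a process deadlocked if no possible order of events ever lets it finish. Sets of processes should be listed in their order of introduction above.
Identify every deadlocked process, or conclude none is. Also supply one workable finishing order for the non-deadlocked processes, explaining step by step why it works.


The deadlocked set is delta, india, bravo and echo.
Key observation: the wait chain closes on itself along delta -> india -> delta; bravo and echo are caught in further circular waits.
A valid finishing order for the others: hotel, charlie, alpha.
Step-by-step check:
  hotel waits on nothing -> runs at once and releases L3 and L12
  charlie: everything it awaited (L12) is free; runs, freeing L18
  alpha: everything it awaited (L3) is free; runs, freeing L2 and L19


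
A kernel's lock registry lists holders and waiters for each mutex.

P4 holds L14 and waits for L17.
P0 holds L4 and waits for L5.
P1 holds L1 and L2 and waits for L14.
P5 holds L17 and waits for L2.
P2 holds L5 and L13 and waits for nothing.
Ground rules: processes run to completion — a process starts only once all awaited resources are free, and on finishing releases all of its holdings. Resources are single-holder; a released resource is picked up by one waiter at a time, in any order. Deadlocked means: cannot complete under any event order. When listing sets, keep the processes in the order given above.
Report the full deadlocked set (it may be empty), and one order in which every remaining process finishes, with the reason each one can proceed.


Deadlocked: P4, P1 and P5.
Key observation: along P4 -> P5 -> P1 -> P4, each member waits on what the next one holds — a deadlock; no other process is dragged down with it.
One completion order for the rest: P2, P0.
Walking it through:
  run P2 (it waits on nothing); releases L5 and L13
  run P0 (all its waits — L5 — are resolved); releases L4


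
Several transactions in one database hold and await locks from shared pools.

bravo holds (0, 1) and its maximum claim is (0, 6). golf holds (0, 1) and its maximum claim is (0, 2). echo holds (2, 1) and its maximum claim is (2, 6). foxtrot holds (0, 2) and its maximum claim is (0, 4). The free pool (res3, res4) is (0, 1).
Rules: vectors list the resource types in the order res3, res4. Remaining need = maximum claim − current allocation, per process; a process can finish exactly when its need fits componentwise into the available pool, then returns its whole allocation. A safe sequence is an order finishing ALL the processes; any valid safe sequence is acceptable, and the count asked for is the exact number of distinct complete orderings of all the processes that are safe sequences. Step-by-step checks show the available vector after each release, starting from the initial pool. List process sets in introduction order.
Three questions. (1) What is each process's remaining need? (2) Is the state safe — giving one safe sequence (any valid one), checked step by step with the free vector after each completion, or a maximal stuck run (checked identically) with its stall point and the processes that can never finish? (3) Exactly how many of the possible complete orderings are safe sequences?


(1) Remaining need (order res3, res4):
  bravo: (0, 5)
  golf: (0, 1)
  echo: (0, 5)
  foxtrot: (0, 2)
(2) UNSAFE — no complete ordering exists.
Key observation: golf, foxtrot can finish, but then (0, 4) is all there is, and the blocked group's res4 demands exceed it.
Going as far as possible: golf, foxtrot; after that, nothing fits. Verifying each step:
  pool = (0, 1)
  golf needs (0, 1) <= (0, 1) -> finishes; pool += (0, 1) = (0, 2)
  foxtrot needs (0, 2) <= (0, 2) -> finishes; pool += (0, 2) = (0, 4)
  bravo still needs (0, 5) but only (0, 4) is free — short on res4
  echo still needs (0, 5) but only (0, 4) is free — short on res4
Never able to finish: bravo and echo.
(3) Exactly 0 of the possible complete orderings are safe sequences.


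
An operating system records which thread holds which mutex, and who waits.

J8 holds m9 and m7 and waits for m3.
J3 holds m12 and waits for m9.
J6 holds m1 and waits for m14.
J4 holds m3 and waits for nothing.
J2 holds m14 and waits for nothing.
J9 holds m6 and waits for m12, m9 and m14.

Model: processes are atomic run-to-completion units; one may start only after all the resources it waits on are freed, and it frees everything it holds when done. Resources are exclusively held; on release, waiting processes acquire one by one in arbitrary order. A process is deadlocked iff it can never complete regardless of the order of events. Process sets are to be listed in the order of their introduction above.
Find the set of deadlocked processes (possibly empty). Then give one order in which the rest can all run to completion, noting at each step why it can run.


The deadlocked set is empty.
Key observation: although several processes wait, no cycle exists — each chain bottoms out at a free runner.
One completion order for the rest: J4, J2, J6, J8, J3, J9.
Check, step by step:
  J4: no waits; runs immediately, freeing m3
  J2: no waits; runs immediately, freeing m14
  run J6 (all its waits — m14 — are resolved); releases m1
  run J8 (all its waits — m3 — are resolved); releases m9 and m7
  run J3 (all its waits — m9 — are resolved); releases m12
  run J9 (all its waits — m12, m9 and m14 — are resolved); releases m6


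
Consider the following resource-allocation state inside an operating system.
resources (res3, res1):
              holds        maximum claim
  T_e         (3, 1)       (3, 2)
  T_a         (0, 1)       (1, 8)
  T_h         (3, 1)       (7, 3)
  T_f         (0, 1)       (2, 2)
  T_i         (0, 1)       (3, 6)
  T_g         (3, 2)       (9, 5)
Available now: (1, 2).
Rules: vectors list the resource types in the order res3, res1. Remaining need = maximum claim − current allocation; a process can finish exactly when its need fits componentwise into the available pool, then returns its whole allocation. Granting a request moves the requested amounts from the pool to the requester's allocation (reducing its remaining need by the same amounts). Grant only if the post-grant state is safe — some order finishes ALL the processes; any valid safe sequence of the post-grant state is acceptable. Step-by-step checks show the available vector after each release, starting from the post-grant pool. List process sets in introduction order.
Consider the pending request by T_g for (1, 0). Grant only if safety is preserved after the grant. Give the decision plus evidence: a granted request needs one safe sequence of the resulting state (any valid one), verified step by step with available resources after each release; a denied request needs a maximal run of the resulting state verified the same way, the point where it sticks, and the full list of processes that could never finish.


DENY — the pretend-granted state is unsafe.
Key observation: after T_e, T_f the pool peaks at (3, 4), and each blocked process is short somewhere: T_a on res1; T_h on res3; T_i on res1; T_g on res3.
After a pretend grant, a maximal execution: T_e, T_f — then nothing else fits. Step-by-step check:
  pool = (0, 2)
  run T_e (needs (0, 1), free (0, 2)); after release of (3, 1) the pool is (3, 3)
  run T_f (needs (2, 1), free (3, 3)); after release of (0, 1) the pool is (3, 4)
  blocked: T_a wants (1, 7), pool (3, 4) — not enough res1
  blocked: T_h wants (4, 2), pool (3, 4) — not enough res3
  blocked: T_i wants (3, 5), pool (3, 4) — not enough res1
  blocked: T_g wants (5, 3), pool (3, 4) — not enough res3
Had the request been granted, T_a, T_h, T_i and T_g could never finish.


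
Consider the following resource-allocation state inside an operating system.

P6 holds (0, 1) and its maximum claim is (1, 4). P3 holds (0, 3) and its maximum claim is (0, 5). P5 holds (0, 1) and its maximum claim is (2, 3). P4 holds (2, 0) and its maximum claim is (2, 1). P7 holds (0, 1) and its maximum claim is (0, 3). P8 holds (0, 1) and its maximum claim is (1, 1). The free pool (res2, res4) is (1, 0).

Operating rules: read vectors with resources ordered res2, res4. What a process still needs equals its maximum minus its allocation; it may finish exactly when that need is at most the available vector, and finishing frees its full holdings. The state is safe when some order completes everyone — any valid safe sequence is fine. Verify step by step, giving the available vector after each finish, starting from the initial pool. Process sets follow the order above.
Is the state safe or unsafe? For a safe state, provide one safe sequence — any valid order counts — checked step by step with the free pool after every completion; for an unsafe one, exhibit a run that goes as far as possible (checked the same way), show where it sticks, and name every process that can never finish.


UNSAFE.
Key observation: res4 is the bottleneck — with P8, P4 done the pool holds (3, 1), short of every remaining need.
The run P8, P4 cannot be extended any further. Check, step by step:
  pool = (1, 0)
  run P8 (needs (1, 0), free (1, 0)); after release of (0, 1) the pool is (1, 1)
  run P4 (needs (0, 1), free (1, 1)); after release of (2, 0) the pool is (3, 1)
  P6 cannot run: need (1, 3) vs free (3, 1) (insufficient res4)
  P3 cannot run: need (0, 2) vs free (3, 1) (insufficient res4)
  P5 cannot run: need (2, 2) vs free (3, 1) (insufficient res4)
  P7 cannot run: need (0, 2) vs free (3, 1) (insufficient res4)
Never able to finish: P6, P3, P5 and P7.


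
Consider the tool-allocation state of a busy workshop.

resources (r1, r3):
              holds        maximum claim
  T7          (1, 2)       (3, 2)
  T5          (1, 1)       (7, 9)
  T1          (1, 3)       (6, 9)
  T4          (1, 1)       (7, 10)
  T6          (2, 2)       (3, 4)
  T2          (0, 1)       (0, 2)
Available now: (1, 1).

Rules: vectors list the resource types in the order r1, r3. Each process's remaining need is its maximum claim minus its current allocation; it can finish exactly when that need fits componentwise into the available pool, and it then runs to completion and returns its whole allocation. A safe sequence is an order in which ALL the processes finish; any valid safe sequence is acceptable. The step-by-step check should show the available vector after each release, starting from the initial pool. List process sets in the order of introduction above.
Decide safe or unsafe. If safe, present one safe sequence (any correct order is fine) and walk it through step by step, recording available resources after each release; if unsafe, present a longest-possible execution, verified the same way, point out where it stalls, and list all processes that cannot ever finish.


The state is UNSAFE.
Key observation: no order helps: past T2, T6, T7, the free pool tops out at (4, 6), below what each blocked process needs in r1.
A maximal execution: T2, T6, T7 — then nothing else fits. Walking it through:
  pool = (1, 1)
  run T2 (needs (0, 1), free (1, 1)); after release of (0, 1) the pool is (1, 2)
  run T6 (needs (1, 2), free (1, 2)); after release of (2, 2) the pool is (3, 4)
  run T7 (needs (2, 0), free (3, 4)); after release of (1, 2) the pool is (4, 6)
  T5 still needs (6, 8) but only (4, 6) is free — short on r1 and r3
  T1 still needs (5, 6) but only (4, 6) is free — short on r1
  T4 still needs (6, 9) but only (4, 6) is free — short on r1 and r3
Permanently blocked: T5, T1 and T4.


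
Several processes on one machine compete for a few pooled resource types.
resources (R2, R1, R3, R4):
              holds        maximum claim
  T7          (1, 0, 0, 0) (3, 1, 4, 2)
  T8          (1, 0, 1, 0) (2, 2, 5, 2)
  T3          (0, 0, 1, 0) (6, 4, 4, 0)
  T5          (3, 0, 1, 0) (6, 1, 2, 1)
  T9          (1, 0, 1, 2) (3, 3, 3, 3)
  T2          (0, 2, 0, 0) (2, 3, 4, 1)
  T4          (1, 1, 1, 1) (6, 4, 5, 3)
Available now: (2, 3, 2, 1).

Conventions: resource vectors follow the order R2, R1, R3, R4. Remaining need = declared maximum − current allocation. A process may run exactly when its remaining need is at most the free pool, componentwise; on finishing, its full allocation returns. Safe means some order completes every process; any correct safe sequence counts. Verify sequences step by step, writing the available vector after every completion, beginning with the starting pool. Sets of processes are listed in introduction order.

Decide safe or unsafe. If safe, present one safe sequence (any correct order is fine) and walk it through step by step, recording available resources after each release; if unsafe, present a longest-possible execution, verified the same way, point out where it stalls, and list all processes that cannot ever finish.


SAFE, for example via the order T9, T5, T8, T7, T4, T3, T2.
Key observation: the first exact fit in this order is T9 — it needs (2, 3, 2, 1) with (2, 3, 2, 1) free, meeting a requested resource to the last unit.
Check, step by step:
  pool = (2, 3, 2, 1)
  run T9 (needs (2, 3, 2, 1), free (2, 3, 2, 1)); after release of (1, 0, 1, 2) the pool is (3, 3, 3, 3)
  run T5 (needs (3, 1, 1, 1), free (3, 3, 3, 3)); after release of (3, 0, 1, 0) the pool is (6, 3, 4, 3)
  run T8 (needs (1, 2, 4, 2), free (6, 3, 4, 3)); after release of (1, 0, 1, 0) the pool is (7, 3, 5, 3)
  run T7 (needs (2, 1, 4, 2), free (7, 3, 5, 3)); after release of (1, 0, 0, 0) the pool is (8, 3, 5, 3)
  run T4 (needs (5, 3, 4, 2), free (8, 3, 5, 3)); after release of (1, 1, 1, 1) the pool is (9, 4, 6, 4)
  run T3 (needs (6, 4, 3, 0), free (9, 4, 6, 4)); after release of (0, 0, 1, 0) the pool is (9, 4, 7, 4)
  run T2 (needs (2, 1, 4, 1), free (9, 4, 7, 4)); after release of (0, 2, 0, 0) the pool is (9, 6, 7, 4)


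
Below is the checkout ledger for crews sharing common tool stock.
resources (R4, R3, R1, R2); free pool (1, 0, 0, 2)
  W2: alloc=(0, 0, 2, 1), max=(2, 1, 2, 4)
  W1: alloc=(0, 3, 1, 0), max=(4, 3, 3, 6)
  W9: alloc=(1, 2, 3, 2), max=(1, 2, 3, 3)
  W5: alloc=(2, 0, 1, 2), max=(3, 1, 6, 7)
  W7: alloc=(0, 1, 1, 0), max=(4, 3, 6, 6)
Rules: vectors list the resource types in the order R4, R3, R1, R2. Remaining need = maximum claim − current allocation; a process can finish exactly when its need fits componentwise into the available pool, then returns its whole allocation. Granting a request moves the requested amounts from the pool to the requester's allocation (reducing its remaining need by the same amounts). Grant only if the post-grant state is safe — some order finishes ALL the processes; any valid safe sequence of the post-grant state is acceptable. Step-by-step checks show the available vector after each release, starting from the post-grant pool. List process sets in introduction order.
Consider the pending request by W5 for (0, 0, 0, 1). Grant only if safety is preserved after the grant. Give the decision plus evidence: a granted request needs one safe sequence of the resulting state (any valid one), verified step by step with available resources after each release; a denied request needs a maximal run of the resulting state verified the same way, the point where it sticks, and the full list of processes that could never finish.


GRANT. The post-grant state is safe; one safe sequence: W9, W2, W5, W7, W1.
Key observation: after the grant the pool drops to (1, 0, 0, 1), which still lets W9 finish first and unwind the rest.
Verifying the post-grant state step by step:
  pool = (1, 0, 0, 1)
  run W9 (needs (0, 0, 0, 1), free (1, 0, 0, 1)); after release of (1, 2, 3, 2) the pool is (2, 2, 3, 3)
  run W2 (needs (2, 1, 0, 3), free (2, 2, 3, 3)); after release of (0, 0, 2, 1) the pool is (2, 2, 5, 4)
  run W5 (needs (1, 1, 5, 4), free (2, 2, 5, 4)); after release of (2, 0, 1, 3) the pool is (4, 2, 6, 7)
  run W7 (needs (4, 2, 5, 6), free (4, 2, 6, 7)); after release of (0, 1, 1, 0) the pool is (4, 3, 7, 7)
  run W1 (needs (4, 0, 2, 6), free (4, 3, 7, 7)); after release of (0, 3, 1, 0) the pool is (4, 6, 8, 7)


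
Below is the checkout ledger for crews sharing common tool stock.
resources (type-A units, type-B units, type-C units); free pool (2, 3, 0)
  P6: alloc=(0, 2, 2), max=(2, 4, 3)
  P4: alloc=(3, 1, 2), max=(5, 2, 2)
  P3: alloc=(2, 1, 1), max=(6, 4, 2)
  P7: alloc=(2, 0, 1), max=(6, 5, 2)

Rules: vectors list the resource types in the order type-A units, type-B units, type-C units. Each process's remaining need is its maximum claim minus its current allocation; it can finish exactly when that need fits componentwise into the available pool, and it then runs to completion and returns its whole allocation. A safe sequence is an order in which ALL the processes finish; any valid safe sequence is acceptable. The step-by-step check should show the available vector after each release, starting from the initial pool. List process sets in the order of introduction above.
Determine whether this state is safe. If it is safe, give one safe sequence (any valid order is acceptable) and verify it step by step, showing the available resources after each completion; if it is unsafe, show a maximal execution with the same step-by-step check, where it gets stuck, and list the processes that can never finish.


The state is SAFE; one workable sequence: P4, P3, P6, P7.
Key observation: P4 marks the first exact bind of the order: its need (2, 1, 0) fits the free (2, 3, 0) with zero slack on a requested resource.
Verifying each step:
  pool = (2, 3, 0)
  P4 needs (2, 1, 0) <= (2, 3, 0) -> finishes; pool += (3, 1, 2) = (5, 4, 2)
  P3 needs (4, 3, 1) <= (5, 4, 2) -> finishes; pool += (2, 1, 1) = (7, 5, 3)
  P6 needs (2, 2, 1) <= (7, 5, 3) -> finishes; pool += (0, 2, 2) = (7, 7, 5)
  P7 needs (4, 5, 1) <= (7, 7, 5) -> finishes; pool += (2, 0, 1) = (9, 7, 6)


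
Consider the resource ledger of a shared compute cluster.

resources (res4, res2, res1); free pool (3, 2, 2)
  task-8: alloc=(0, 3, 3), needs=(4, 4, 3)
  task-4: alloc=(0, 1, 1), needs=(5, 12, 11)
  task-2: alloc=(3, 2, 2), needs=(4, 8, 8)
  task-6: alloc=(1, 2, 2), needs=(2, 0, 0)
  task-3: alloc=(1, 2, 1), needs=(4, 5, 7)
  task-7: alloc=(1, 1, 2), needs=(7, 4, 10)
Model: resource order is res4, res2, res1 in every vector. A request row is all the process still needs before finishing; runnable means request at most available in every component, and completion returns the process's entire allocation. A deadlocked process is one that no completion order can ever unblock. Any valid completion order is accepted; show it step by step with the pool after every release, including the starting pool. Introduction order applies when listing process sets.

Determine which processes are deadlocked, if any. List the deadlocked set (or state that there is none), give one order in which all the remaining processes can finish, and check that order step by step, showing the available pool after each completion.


No process is deadlocked.
Key observation: there is always a runnable process — task-6 first — so the state unwinds completely.
One completion order for the rest: task-6, task-8, task-3, task-2, task-7, task-4. Verifying each step:
  pool = (3, 2, 2)
  run task-6 (needs (2, 0, 0), free (3, 2, 2)); after release of (1, 2, 2) the pool is (4, 4, 4)
  run task-8 (needs (4, 4, 3), free (4, 4, 4)); after release of (0, 3, 3) the pool is (4, 7, 7)
  run task-3 (needs (4, 5, 7), free (4, 7, 7)); after release of (1, 2, 1) the pool is (5, 9, 8)
  run task-2 (needs (4, 8, 8), free (5, 9, 8)); after release of (3, 2, 2) the pool is (8, 11, 10)
  run task-7 (needs (7, 4, 10), free (8, 11, 10)); after release of (1, 1, 2) the pool is (9, 12, 12)
  run task-4 (needs (5, 12, 11), free (9, 12, 12)); after release of (0, 1, 1) the pool is (9, 13, 13)


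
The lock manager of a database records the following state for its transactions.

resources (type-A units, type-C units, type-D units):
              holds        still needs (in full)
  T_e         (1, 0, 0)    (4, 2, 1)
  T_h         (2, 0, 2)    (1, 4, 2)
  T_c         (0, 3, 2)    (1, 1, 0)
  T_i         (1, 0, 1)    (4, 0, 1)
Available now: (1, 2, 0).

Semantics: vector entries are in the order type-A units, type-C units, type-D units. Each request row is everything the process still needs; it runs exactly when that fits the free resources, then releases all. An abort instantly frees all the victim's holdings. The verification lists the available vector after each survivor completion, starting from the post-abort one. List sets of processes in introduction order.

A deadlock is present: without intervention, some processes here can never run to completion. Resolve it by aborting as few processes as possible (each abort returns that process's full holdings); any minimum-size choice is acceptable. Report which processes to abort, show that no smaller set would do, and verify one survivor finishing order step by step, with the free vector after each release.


Minimum abort set: T_e.
Key observation: the deadlocked T_i becomes finishable only because T_e released (1, 0, 0); it completes at step 3 below.
No smaller set exists: with zero aborts the deadlock remains.
One survivor order: T_c, T_h, T_i. Check, step by step (post-abort pool first):
  pool = (2, 2, 0)
  T_c needs (1, 1, 0) <= (2, 2, 0) -> finishes; pool += (0, 3, 2) = (2, 5, 2)
  T_h needs (1, 4, 2) <= (2, 5, 2) -> finishes; pool += (2, 0, 2) = (4, 5, 4)
  T_i needs (4, 0, 1) <= (4, 5, 4) -> finishes; pool += (1, 0, 1) = (5, 5, 5)
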